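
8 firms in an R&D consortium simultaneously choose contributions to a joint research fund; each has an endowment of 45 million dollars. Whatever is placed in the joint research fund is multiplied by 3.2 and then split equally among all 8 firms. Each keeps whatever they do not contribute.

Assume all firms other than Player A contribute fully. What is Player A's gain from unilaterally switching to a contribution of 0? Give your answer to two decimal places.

27.00 million dollars

Switching from a contribution of 45 to 0 lets Player A keep an extra 45 million dollars, but lowers the joint research fund by 45, which costs Player A their own share of that drop: 3.2/8 × 45 = 18.00.
Net gain = 45 − 18.00 = 27.00. The private return per contributed unit (0.4000) is below 1, so free-riding is indeed the best response regardless of what the others do.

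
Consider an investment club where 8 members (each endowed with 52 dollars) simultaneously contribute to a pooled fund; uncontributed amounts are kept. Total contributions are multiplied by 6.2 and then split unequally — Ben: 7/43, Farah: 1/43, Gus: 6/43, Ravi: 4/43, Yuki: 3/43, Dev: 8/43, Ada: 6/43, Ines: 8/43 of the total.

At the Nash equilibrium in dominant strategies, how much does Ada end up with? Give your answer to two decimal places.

Each unit j contributes comes back to j as 6.2 × (j's share), so j prefers to contribute only if that share exceeds 1/6.2 = 0.1613; otherwise keeping the unit dominates.
Ben, Dev and Ines are above the threshold, contributing 52 each; the remaining 5 contribute 0. Total contributed: 156.
Ada keeps 52 and receives 6.2 × 156 × 6/43 = 134.96 from the pooled fund, for a payoff of 186.96.

186.96 dollars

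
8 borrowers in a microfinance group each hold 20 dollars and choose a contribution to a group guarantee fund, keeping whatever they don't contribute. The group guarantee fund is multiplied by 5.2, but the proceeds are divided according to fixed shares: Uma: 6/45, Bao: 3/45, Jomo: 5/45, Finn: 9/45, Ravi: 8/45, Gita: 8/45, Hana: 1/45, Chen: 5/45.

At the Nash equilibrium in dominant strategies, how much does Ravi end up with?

38.49 dollars

Each unit j contributes comes back to j as 5.2 × (j's share), so j prefers to contribute only if that share exceeds 1/5.2 = 0.1923; otherwise keeping the unit dominates.
Only Finn (9/45) clears that bar, contributing 20; the remaining 7 contribute 0. Total contributed: 20.
Ravi keeps 20 and receives 5.2 × 20 × 8/45 = 18.49 from the group guarantee fund, for a payoff of 38.49.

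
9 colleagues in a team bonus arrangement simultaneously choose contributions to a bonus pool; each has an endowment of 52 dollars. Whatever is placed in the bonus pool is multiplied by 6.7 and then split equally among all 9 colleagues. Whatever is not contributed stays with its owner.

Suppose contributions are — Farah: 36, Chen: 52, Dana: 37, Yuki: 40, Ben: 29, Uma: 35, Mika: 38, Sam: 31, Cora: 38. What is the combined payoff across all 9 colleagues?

2383.20 dollars

Total contributed: 36 + 52 + 37 + 40 + 29 + 35 + 38 + 31 + 38 = 336; total kept: 9 × 52 − 336 = 132.
The bonus pool pays out 6.7 × 336 = 2251.20 in aggregate.
Group total = 132 + 2251.20 = 2383.20.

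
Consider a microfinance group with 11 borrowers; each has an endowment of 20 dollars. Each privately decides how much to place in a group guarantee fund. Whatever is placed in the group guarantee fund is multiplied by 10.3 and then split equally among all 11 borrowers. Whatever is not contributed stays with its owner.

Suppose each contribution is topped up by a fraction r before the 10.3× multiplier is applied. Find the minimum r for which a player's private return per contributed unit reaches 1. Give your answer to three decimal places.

With matching at rate r, one contributed unit becomes (1 + r) in the group guarantee fund and returns 10.3 × (1 + r) / 11 to the contributor.
Setting this equal to 1: 1 + r = 11/10.3 = 1.0680.
So the minimum matching rate is r = 1.0680 − 1 = 0.068.

0.068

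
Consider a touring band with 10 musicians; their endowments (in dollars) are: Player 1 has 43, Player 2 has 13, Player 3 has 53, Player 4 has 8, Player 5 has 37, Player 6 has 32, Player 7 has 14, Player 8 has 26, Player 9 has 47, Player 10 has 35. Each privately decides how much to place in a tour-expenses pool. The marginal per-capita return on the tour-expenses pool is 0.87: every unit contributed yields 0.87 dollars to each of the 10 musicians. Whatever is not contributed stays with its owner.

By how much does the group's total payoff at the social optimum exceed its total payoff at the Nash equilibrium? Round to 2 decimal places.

The private return per contributed unit is 0.87 < 1 for everyone, so the Nash equilibrium is zero contribution and the group total is Σ E_j = 43 + 13 + 53 + 8 + 37 + 32 + 14 + 26 + 47 + 35 = 308.
Each contributed unit returns 8.700 to the group, so the social optimum is full contribution by everyone: group total = 8.700 × 308 = 2679.60.
Efficiency loss = (8.700 − 1) × 308 = 2371.60.

2371.60 dollars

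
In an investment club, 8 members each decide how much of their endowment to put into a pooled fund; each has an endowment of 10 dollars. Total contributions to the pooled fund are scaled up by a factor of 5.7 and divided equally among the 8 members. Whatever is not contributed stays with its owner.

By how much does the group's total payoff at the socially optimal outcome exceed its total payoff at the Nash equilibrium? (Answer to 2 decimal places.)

376.00 dollars

Each contributed unit returns 5.7/8 = 0.7125 to its contributor — below 1 — so contributing 0 is dominant for every player. At the Nash equilibrium everyone keeps their 10, and the group total is 8 × 10 = 80.
Each contributed unit returns 5.700 to the group as a whole (0.7125 to each of 8 players), which exceeds 1, so the social optimum is full contribution: group total = 5.700 × 80 = 456.00.
Efficiency loss = 456.00 − 80 = 376.00.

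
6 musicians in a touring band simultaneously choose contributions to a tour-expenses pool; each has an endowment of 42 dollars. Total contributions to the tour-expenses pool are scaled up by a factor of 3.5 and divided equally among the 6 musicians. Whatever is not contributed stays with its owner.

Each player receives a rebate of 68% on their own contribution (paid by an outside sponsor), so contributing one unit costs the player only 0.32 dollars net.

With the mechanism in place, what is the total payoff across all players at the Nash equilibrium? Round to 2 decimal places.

1053.36 dollars

Under the mechanism each unit contributed yields (3.5/6) / 0.32 = 1.8229 back to its contributor per unit of net cost, which exceeds 1, making full contribution the dominant choice for everyone.
So the Nash equilibrium is full contribution by all 6; the group earns 6 × (42 × 0.68 + 3.5 × 42) = 1053.36.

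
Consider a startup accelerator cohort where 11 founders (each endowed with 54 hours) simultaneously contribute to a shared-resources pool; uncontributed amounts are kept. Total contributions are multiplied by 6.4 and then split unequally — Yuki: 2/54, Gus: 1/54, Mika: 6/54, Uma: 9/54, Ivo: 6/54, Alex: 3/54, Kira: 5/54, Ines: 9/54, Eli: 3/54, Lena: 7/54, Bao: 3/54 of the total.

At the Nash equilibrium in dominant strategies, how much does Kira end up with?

Player j's private return per contributed unit is 6.4 × (j's share). Contributing is weakly dominant for j when that share is at least 1/6.4 = 0.1563, and contributing 0 is dominant otherwise.
The shares above 0.1563 belong to Uma and Ines, contributing 54 each; the remaining 9 contribute 0. Total contributed: 108.
Kira keeps 54 and receives 6.4 × 108 × 5/54 = 64.00 from the shared-resources pool, for a payoff of 118.00.

118.00 hours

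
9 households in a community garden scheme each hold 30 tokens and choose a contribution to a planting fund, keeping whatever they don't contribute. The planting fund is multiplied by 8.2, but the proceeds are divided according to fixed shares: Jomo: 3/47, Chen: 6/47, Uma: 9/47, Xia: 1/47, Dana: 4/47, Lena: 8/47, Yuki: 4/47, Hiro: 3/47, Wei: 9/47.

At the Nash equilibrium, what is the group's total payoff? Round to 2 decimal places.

For player j, contributing a unit is worthwhile iff 8.2 × (j's share) ≥ 1, i.e. iff j's share is at least 0.1220.
Chen, Uma, Lena and Wei are above the threshold, contributing 30 each; the remaining 5 contribute 0. Total contributed: 120.
The planting fund pays out 8.2 × 120 = 984.00 in total (split across the unequal shares, but the aggregate is all that matters for the group sum).
The 5 free-riders keep 30 each, adding 150. Group total = 150 + 984.00 = 1134.00.

1134.00 tokens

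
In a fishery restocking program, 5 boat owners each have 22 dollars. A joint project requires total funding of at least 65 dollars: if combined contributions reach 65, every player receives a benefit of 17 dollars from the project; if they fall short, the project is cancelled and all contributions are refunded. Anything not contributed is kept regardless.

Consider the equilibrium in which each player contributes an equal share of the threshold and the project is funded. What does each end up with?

26 dollars

Equal share of the threshold: 65/5 = 13.
At this profile no one gains by cutting their contribution: any cut drops the total below 65, the project is cancelled, contributions are refunded, and the deviator ends with 22, which is less than 22 − 13 + 17 = 26. Contributing more than 13 just wastes the excess. So contributing exactly 13 is a best response.
Each player's payoff: 22 − 13 + 17 = 26.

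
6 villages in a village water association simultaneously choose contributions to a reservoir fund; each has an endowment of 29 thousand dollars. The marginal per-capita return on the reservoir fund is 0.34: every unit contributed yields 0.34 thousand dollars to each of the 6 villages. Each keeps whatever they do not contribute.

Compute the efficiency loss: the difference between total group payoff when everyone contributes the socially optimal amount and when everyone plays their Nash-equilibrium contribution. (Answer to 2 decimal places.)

The private return per contributed unit is 0.34 < 1, so contributing 0 is dominant for every player. At the Nash equilibrium everyone keeps their 29, and the group total is 6 × 29 = 174.
Each contributed unit returns 2.040 to the group as a whole (0.34 to each of 6 players), which exceeds 1, so the social optimum is full contribution: group total = 2.040 × 174 = 354.96.
Efficiency loss = 354.96 − 174 = 180.96.

180.96 thousand dollars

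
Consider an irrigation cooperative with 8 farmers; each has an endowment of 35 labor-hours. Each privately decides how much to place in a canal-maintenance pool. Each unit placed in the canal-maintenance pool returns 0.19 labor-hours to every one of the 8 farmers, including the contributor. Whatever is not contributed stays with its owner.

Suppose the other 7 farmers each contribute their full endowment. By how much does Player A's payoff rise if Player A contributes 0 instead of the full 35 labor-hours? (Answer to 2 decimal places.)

Switching from a contribution of 35 to 0 lets Player A keep an extra 35 labor-hours, but lowers the canal-maintenance pool by 35, which costs Player A their own share of that drop: 0.19 × 35 = 6.65.
Net gain = 35 − 6.65 = 28.35. The private return per contributed unit (0.19) is below 1, so free-riding is indeed the best response regardless of what the others do.

28.35 labor-hours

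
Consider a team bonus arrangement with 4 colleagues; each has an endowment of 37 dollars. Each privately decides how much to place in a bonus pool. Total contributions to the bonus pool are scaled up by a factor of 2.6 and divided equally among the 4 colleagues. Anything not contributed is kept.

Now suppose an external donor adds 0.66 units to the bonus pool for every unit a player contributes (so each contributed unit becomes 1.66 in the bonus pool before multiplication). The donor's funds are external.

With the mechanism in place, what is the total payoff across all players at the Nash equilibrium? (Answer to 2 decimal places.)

The effective private return per unit is now 2.6 × 1.66 / 4 = 1.0790 > 1, so every player's dominant strategy flips to full contribution.
At the Nash equilibrium everyone contributes 37. Group total payoff = 2.6 × 1.66 × 148 = 638.77.

638.77 dollars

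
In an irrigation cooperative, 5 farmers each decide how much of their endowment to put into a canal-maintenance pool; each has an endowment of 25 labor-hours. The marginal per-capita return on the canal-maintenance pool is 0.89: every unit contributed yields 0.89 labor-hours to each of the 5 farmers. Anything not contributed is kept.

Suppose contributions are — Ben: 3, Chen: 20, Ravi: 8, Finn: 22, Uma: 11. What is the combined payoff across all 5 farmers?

345.80 labor-hours

Total contributed: 3 + 20 + 8 + 22 + 11 = 64; total kept: 5 × 25 − 64 = 61.
The canal-maintenance pool pays out 0.89 × 5 × 64 = 284.80 in aggregate.
Group total = 61 + 284.80 = 345.80.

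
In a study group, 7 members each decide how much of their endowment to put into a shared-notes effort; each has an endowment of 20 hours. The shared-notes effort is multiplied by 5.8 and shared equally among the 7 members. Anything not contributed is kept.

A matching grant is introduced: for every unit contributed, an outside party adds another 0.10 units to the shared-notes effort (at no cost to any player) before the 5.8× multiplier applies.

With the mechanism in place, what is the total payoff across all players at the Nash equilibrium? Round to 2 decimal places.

Even with the mechanism, each unit contributed returns only 5.8 × 1.10 / 7 = 0.9114 per unit of net cost, so contributing nothing is still dominant.
At the Nash equilibrium no one contributes; group total payoff = 7 × 20 = 140.

140.00 hours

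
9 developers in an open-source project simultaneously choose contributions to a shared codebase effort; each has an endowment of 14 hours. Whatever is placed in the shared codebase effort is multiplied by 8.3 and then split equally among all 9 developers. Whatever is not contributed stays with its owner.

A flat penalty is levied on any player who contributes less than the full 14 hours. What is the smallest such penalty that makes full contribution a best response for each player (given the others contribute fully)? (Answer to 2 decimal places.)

1.09 hours

Given the others contribute fully, the best deviation is to contribute 0 (any partial contribution still incurs the fine and gives up units whose private return 0.9222 is below 1).
Deviating from 14 to 0 saves 14 hours but forfeits the deviator's share of the drop in the shared codebase effort: 8.3/9 × 14 = 12.91.
So the deviation gain is 14 − 12.91 = 1.09, and the fine must be at least 1.09 hours to wipe it out.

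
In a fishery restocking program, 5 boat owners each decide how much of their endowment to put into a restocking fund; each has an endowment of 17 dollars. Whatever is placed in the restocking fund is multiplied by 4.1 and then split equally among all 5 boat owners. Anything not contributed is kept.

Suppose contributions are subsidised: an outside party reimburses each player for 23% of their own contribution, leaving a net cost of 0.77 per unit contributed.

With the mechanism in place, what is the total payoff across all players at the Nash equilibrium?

368.05 dollars

With the mechanism, a contributed unit returns (4.1/5) / 0.77 = 1.0649 per unit of net cost to the contributor — now above 1 — so contributing fully is weakly dominant for every player.
So the Nash equilibrium is full contribution by all 5; the group earns 5 × (17 × 0.23 + 4.1 × 17) = 368.05.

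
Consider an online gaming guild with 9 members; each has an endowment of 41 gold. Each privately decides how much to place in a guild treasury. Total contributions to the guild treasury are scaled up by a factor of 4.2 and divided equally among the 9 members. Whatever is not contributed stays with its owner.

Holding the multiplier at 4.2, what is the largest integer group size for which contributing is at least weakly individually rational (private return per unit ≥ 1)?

Private return per unit is 4.2/(group size), which is ≥ 1 whenever the group size is ≤ 4.2.
The largest such integer is 4.

4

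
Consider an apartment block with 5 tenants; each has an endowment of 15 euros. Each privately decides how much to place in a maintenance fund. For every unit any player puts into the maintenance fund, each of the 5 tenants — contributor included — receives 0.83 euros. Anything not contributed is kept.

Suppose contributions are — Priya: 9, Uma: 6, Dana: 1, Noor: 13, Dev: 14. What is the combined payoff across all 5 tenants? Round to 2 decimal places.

210.45 euros

Total contributed: 9 + 6 + 1 + 13 + 14 = 43; total kept: 5 × 15 − 43 = 32.
The maintenance fund pays out 0.83 × 5 × 43 = 178.45 in aggregate.
Group total = 32 + 178.45 = 210.45.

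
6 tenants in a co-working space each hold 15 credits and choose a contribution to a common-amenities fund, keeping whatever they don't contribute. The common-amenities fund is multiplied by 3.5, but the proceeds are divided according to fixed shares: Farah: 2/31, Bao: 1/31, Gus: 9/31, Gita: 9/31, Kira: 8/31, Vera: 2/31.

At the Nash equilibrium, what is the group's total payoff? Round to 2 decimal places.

165.00 credits

Each unit j contributes comes back to j as 3.5 × (j's share), so j prefers to contribute only if that share exceeds 1/3.5 = 0.2857; otherwise keeping the unit dominates.
Gus and Gita are above the threshold, contributing 15 each; the remaining 4 contribute 0. Total contributed: 30.
The common-amenities fund pays out 3.5 × 30 = 105.00 in total (split across the unequal shares, but the aggregate is all that matters for the group sum).
The 4 free-riders keep 15 each, adding 60. Group total = 60 + 105.00 = 165.00.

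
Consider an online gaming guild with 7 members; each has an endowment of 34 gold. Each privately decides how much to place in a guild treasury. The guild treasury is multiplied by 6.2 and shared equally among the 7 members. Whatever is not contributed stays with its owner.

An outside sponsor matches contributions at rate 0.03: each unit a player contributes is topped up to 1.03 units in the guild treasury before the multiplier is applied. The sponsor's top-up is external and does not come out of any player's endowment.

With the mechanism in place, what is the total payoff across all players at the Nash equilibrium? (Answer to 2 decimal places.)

238.00 gold

Even with the mechanism, each unit contributed returns only 6.2 × 1.03 / 7 = 0.9123 per unit of net cost, so contributing nothing is still dominant.
Everyone keeps their endowment and the group total is 7 × 34 = 238.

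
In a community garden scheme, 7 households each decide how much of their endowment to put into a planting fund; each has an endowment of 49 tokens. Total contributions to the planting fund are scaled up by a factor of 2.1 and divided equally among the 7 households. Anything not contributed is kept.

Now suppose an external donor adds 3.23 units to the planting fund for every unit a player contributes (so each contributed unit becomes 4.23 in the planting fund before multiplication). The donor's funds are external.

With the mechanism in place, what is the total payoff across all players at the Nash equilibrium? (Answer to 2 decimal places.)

With the mechanism, a contributed unit returns 2.1 × 4.23 / 7 = 1.2690 per unit of net cost to the contributor — now above 1 — so contributing fully is weakly dominant for every player.
So the Nash equilibrium is full contribution by all 7; the group earns 2.1 × 4.23 × 343 = 3046.87.

3046.87 tokens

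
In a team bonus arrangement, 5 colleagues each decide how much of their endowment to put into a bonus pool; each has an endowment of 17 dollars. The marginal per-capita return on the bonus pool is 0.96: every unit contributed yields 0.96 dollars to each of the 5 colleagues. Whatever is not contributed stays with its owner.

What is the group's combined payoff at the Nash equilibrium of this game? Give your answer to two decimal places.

85.00 dollars

The private return per contributed unit is 0.96 < 1, so contributing 0 is dominant for every player. At the Nash equilibrium everyone keeps their 17, and the group total is 5 × 17 = 85.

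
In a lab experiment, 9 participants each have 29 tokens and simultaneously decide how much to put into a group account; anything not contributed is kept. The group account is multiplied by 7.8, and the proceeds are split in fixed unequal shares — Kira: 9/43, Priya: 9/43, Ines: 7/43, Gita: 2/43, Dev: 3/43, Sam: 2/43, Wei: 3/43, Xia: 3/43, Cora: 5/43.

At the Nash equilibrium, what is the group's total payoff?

852.60 tokens

For player j, contributing a unit is worthwhile iff 7.8 × (j's share) ≥ 1, i.e. iff j's share is at least 0.1282.
The shares above 0.1282 belong to Kira, Priya and Ines, contributing 29 each; the remaining 6 contribute 0. Total contributed: 87.
The group account pays out 7.8 × 87 = 678.60 in total (split across the unequal shares, but the aggregate is all that matters for the group sum).
The 6 free-riders keep 29 each, adding 174. Group total = 174 + 678.60 = 852.60.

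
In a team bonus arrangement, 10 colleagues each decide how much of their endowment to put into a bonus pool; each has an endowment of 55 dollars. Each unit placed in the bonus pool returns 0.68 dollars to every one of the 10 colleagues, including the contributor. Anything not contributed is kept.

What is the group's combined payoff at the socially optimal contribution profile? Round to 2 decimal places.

3740.00 dollars

Each contributed unit returns 6.800 to the group as a whole (0.68 to each of 10 players), which exceeds 1, so the social optimum is full contribution: group total = 6.800 × 550 = 3740.00.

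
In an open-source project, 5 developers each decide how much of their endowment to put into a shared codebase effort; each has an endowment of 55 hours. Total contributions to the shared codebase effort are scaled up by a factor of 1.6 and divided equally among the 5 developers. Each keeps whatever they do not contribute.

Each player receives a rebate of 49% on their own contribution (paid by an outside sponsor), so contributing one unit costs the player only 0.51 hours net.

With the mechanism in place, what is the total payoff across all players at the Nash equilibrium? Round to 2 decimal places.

The effective private return is (1.6/5) / 0.51 = 0.6275, which is still under 1, so the mechanism doesn't change anyone's dominant strategy: zero contribution.
Everyone keeps their endowment and the group total is 5 × 55 = 275.

275.00 hours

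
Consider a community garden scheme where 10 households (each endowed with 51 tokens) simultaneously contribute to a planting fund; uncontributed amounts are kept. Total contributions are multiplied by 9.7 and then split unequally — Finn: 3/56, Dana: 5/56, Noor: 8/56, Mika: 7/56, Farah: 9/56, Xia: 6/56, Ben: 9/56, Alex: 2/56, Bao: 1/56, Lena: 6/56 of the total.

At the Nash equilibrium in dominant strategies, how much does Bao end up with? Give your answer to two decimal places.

104.00 tokens

Player j's private return per contributed unit is 9.7 × (j's share). Contributing is weakly dominant for j when that share is at least 1/9.7 = 0.1031, and contributing 0 is dominant otherwise.
Noor, Mika, Farah, Xia, Ben and Lena are above the threshold, contributing 51 each; the remaining 4 contribute 0. Total contributed: 306.
Bao keeps 51 and receives 9.7 × 306 × 1/56 = 53.00 from the planting fund, for a payoff of 104.00.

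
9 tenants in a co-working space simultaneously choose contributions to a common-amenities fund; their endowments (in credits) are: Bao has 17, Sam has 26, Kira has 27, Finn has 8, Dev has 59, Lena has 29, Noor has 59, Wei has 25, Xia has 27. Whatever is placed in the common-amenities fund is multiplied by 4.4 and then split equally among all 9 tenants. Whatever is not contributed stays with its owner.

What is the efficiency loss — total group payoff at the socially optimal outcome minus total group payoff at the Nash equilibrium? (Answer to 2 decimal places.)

941.80 credits

The private return per contributed unit is 4.4/9 = 0.4889 < 1 for every player regardless of endowment, so the Nash equilibrium is zero contribution and the group total is Σ E_j = 17 + 26 + 27 + 8 + 59 + 29 + 59 + 25 + 27 = 277.
Each contributed unit returns 4.400 to the group, so the social optimum is full contribution by everyone: group total = 4.400 × 277 = 1218.80.
Efficiency loss = (4.400 − 1) × 277 = 941.80.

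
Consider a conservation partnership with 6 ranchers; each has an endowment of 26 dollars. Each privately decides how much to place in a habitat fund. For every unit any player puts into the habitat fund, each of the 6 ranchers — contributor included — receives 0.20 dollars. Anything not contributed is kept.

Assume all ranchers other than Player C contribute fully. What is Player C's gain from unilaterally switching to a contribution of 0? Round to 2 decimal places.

20.80 dollars

Switching from a contribution of 26 to 0 lets Player C keep an extra 26 dollars, but lowers the habitat fund by 26, which costs Player C their own share of that drop: 0.20 × 26 = 5.20.
Net gain = 26 − 5.20 = 20.80. The private return per contributed unit (0.20) is below 1, so free-riding is indeed the best response regardless of what the others do.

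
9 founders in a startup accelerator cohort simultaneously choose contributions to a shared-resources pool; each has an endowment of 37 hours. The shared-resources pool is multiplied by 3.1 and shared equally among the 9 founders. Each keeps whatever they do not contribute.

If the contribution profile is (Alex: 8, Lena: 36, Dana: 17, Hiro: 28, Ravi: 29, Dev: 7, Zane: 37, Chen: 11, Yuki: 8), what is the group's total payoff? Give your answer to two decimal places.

Total contributed: 8 + 36 + 17 + 28 + 29 + 7 + 37 + 11 + 8 = 181; total kept: 9 × 37 − 181 = 152.
The shared-resources pool pays out 3.1 × 181 = 561.10 in aggregate.
Group total = 152 + 561.10 = 713.10.

713.10 hours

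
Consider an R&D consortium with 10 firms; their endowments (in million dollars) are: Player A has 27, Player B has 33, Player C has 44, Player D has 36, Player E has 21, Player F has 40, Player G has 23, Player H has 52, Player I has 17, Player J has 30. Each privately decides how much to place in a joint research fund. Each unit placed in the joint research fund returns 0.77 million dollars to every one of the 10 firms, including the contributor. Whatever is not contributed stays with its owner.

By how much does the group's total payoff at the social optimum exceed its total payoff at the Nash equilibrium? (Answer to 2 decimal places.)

2164.10 million dollars

The private return per contributed unit is 0.77 < 1 for everyone, so the Nash equilibrium is zero contribution and the group total is Σ E_j = 27 + 33 + 44 + 36 + 21 + 40 + 23 + 52 + 17 + 30 = 323.
Each contributed unit returns 7.700 to the group, so the social optimum is full contribution by everyone: group total = 7.700 × 323 = 2487.10.
Efficiency loss = (7.700 − 1) × 323 = 2164.10.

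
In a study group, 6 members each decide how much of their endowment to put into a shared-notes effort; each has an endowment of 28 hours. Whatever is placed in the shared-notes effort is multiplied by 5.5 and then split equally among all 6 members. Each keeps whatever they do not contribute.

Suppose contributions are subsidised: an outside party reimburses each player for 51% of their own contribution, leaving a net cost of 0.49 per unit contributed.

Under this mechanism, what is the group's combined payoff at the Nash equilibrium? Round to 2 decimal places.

1009.68 hours

The effective private return per unit is now (5.5/6) / 0.49 = 1.8707 > 1, so every player's dominant strategy flips to full contribution.
So the Nash equilibrium is full contribution by all 6; the group earns 6 × (28 × 0.51 + 5.5 × 28) = 1009.68.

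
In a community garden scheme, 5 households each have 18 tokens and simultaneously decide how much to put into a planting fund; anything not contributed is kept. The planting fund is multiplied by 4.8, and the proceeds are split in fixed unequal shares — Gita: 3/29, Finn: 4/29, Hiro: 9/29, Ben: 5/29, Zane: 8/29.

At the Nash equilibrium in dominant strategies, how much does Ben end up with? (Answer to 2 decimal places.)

A player with share s gets back 4.8·s per unit contributed, so full contribution is dominant for anyone with s > 1/4.8 = 0.2083 and zero contribution is dominant for anyone below.
Hiro and Zane clear that bar, contributing 18 each; the remaining 3 contribute 0. Total contributed: 36.
Ben keeps 18 and receives 4.8 × 36 × 5/29 = 29.79 from the planting fund, for a payoff of 47.79.

47.79 tokens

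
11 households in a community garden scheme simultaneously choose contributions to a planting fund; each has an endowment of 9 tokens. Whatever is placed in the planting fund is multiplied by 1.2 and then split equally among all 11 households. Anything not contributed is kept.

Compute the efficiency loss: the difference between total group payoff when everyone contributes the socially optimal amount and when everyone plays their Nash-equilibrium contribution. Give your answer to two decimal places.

19.80 tokens

Each contributed unit returns 1.2/11 = 0.1091 to its contributor — below 1 — so contributing 0 is dominant for every player. At the Nash equilibrium everyone keeps their 9, and the group total is 11 × 9 = 99.
Each contributed unit returns 1.200 to the group as a whole (0.1091 to each of 11 players), which exceeds 1, so the social optimum is full contribution: group total = 1.200 × 99 = 118.80.
Efficiency loss = 118.80 − 99 = 19.80.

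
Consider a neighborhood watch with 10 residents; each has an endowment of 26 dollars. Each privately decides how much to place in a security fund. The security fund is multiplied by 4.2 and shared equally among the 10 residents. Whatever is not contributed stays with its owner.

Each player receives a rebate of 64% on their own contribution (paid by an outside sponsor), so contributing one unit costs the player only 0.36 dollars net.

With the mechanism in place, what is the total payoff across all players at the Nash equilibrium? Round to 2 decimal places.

1258.40 dollars

The effective private return per unit is now (4.2/10) / 0.36 = 1.1667 > 1, so every player's dominant strategy flips to full contribution.
At the Nash equilibrium everyone contributes 26. Group total payoff = 10 × (26 × 0.64 + 4.2 × 26) = 1258.40.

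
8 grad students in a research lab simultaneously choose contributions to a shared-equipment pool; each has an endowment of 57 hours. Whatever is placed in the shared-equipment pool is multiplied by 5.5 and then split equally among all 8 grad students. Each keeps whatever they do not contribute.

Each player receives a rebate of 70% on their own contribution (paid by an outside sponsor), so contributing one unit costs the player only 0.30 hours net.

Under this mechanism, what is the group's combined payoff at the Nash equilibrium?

2827.20 hours

Under the mechanism each unit contributed yields (5.5/8) / 0.30 = 2.2917 back to its contributor per unit of net cost, which exceeds 1, making full contribution the dominant choice for everyone.
At the Nash equilibrium everyone contributes 57. Group total payoff = 8 × (57 × 0.70 + 5.5 × 57) = 2827.20.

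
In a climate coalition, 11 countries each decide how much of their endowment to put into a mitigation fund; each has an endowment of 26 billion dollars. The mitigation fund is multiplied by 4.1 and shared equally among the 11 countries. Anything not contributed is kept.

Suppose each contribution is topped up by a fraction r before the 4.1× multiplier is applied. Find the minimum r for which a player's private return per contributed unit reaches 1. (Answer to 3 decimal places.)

With matching at rate r, one contributed unit becomes (1 + r) in the mitigation fund and returns 4.1 × (1 + r) / 11 to the contributor.
Setting this equal to 1: 1 + r = 11/4.1 = 2.6829.
So the minimum matching rate is r = 2.6829 − 1 = 1.683.

1.683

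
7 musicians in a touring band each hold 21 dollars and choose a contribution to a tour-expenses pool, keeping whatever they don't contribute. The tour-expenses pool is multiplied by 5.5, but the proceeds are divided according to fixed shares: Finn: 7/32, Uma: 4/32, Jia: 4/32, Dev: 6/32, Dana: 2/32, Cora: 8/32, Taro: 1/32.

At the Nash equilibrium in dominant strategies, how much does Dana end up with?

42.66 dollars

Player j's private return per contributed unit is 5.5 × (j's share). Contributing is weakly dominant for j when that share is at least 1/5.5 = 0.1818, and contributing 0 is dominant otherwise.
Finn, Dev and Cora are above the threshold, contributing 21 each; the remaining 4 contribute 0. Total contributed: 63.
Dana keeps 21 and receives 5.5 × 63 × 2/32 = 21.66 from the tour-expenses pool, for a payoff of 42.66.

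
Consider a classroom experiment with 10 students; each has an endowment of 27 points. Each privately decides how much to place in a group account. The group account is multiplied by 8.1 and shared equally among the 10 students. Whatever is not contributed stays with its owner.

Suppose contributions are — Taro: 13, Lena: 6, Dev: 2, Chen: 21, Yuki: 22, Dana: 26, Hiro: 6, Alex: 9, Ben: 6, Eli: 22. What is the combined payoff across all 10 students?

Total contributed: 13 + 6 + 2 + 21 + 22 + 26 + 6 + 9 + 6 + 22 = 133; total kept: 10 × 27 − 133 = 137.
The group account pays out 8.1 × 133 = 1077.30 in aggregate.
Group total = 137 + 1077.30 = 1214.30.

1214.30 points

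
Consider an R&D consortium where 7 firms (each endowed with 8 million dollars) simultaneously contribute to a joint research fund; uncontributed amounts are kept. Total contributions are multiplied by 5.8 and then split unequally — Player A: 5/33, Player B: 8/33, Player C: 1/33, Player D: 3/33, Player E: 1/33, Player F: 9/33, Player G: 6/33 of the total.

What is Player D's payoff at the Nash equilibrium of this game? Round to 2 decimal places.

20.65 million dollars

A player with share s gets back 5.8·s per unit contributed, so full contribution is dominant for anyone with s > 1/5.8 = 0.1724 and zero contribution is dominant for anyone below.
Player B, Player F and Player G clear that bar, contributing 8 each; the remaining 4 contribute 0. Total contributed: 24.
Player D keeps 8 and receives 5.8 × 24 × 3/33 = 12.65 from the joint research fund, for a payoff of 20.65.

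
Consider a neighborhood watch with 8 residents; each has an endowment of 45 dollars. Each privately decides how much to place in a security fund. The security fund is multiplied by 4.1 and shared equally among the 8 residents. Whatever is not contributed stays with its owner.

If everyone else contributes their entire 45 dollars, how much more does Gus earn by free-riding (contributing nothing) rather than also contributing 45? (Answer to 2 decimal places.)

21.94 dollars

Switching from a contribution of 45 to 0 lets Gus keep an extra 45 dollars, but lowers the security fund by 45, which costs Gus their own share of that drop: 4.1/8 × 45 = 23.06.
Net gain = 45 − 23.06 = 21.94. The private return per contributed unit (0.5125) is below 1, so free-riding is indeed the best response regardless of what the others do.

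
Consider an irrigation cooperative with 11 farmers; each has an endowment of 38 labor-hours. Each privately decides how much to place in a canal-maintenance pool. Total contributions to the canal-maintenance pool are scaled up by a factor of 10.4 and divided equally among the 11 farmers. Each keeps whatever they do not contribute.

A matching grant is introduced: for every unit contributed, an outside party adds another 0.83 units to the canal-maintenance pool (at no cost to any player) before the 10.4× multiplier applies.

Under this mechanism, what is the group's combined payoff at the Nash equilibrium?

With the mechanism, a contributed unit returns 10.4 × 1.83 / 11 = 1.7302 per unit of net cost to the contributor — now above 1 — so contributing fully is weakly dominant for every player.
At the Nash equilibrium everyone contributes 38. Group total payoff = 10.4 × 1.83 × 418 = 7955.38.

7955.38 labor-hours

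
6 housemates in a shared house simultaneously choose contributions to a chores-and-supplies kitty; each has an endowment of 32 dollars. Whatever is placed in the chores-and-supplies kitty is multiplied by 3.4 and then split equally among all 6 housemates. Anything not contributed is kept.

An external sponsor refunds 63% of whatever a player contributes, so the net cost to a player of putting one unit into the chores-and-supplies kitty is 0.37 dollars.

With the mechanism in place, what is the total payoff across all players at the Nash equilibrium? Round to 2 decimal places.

Under the mechanism each unit contributed yields (3.4/6) / 0.37 = 1.5315 back to its contributor per unit of net cost, which exceeds 1, making full contribution the dominant choice for everyone.
At the Nash equilibrium everyone contributes 32. Group total payoff = 6 × (32 × 0.63 + 3.4 × 32) = 773.76.

773.76 dollars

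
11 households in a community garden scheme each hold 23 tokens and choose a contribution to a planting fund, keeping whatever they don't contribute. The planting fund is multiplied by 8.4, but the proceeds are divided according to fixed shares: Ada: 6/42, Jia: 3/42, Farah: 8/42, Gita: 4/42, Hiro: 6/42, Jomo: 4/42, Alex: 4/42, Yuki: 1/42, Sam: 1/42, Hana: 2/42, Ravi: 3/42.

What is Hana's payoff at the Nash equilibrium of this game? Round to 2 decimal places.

Player j's private return per contributed unit is 8.4 × (j's share). Contributing is weakly dominant for j when that share is at least 1/8.4 = 0.1190, and contributing 0 is dominant otherwise.
Ada, Farah and Hiro clear that bar, contributing 23 each; the remaining 8 contribute 0. Total contributed: 69.
Hana keeps 23 and receives 8.4 × 69 × 2/42 = 27.60 from the planting fund, for a payoff of 50.60.

50.60 tokens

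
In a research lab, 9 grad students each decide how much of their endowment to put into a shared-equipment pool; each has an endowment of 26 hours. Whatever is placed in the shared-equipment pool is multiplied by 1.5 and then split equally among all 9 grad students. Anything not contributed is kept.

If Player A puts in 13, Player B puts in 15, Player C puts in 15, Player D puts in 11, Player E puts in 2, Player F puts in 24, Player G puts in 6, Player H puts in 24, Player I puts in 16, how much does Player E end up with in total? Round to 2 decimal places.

45.00 hours

Total contributed: 13 + 15 + 15 + 11 + 2 + 24 + 6 + 24 + 16 = 126.
Each receives 1.5 × 126 / 9 = 21.00 from the shared-equipment pool.
Player E keeps 26 − 2 = 24, so Player E's payoff is 24 + 21.00 = 45.00.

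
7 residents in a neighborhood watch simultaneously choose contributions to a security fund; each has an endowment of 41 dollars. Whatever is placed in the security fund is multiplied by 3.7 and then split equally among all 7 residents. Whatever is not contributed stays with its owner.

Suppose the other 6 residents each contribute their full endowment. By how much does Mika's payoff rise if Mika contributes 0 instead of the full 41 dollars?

Switching from a contribution of 41 to 0 lets Mika keep an extra 41 dollars, but lowers the security fund by 41, which costs Mika their own share of that drop: 3.7/7 × 41 = 21.67.
Net gain = 41 − 21.67 = 19.33. The private return per contributed unit (0.5286) is below 1, so free-riding is indeed the best response regardless of what the others do.

19.33 dollars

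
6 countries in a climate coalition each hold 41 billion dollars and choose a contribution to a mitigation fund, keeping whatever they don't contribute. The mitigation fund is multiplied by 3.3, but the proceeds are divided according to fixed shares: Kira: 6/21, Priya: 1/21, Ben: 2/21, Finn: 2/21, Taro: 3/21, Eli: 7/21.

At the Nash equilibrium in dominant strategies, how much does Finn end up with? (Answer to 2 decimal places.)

A player with share s gets back 3.3·s per unit contributed, so full contribution is dominant for anyone with s > 1/3.3 = 0.3030 and zero contribution is dominant for anyone below.
Only Eli (7/21) clears that bar, contributing 41; the remaining 5 contribute 0. Total contributed: 41.
Finn keeps 41 and receives 3.3 × 41 × 2/21 = 12.89 from the mitigation fund, for a payoff of 53.89.

53.89 billion dollars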